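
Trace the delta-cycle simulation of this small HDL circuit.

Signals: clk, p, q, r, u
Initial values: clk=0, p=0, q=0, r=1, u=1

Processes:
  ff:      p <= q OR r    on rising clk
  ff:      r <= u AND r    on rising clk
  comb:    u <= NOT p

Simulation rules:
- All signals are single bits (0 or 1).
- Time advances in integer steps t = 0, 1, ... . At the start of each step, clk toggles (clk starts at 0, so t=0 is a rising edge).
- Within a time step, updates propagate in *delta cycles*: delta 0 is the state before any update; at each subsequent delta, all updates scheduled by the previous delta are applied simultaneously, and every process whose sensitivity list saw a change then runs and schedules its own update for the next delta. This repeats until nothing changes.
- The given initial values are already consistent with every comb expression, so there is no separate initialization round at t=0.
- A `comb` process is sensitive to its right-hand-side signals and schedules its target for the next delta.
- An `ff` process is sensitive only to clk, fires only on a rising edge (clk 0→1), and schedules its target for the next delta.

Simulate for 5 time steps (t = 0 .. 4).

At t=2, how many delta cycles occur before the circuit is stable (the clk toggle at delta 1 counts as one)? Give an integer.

[bits: r,u,q,p,clk]
t=0: Δ0=11000 Δ1=11001 Δ2=11011 Δ3=10011 | 3Δ
t=1: Δ0=10011 Δ1=10010 | 1Δ
t=2: Δ0=10010 Δ1=10011 Δ2=00011 | 2Δ
t=3: Δ0=00011 Δ1=00010 | 1Δ
t=4: Δ0=00010 Δ1=00011 Δ2=00001 Δ3=01001 | 3Δ

2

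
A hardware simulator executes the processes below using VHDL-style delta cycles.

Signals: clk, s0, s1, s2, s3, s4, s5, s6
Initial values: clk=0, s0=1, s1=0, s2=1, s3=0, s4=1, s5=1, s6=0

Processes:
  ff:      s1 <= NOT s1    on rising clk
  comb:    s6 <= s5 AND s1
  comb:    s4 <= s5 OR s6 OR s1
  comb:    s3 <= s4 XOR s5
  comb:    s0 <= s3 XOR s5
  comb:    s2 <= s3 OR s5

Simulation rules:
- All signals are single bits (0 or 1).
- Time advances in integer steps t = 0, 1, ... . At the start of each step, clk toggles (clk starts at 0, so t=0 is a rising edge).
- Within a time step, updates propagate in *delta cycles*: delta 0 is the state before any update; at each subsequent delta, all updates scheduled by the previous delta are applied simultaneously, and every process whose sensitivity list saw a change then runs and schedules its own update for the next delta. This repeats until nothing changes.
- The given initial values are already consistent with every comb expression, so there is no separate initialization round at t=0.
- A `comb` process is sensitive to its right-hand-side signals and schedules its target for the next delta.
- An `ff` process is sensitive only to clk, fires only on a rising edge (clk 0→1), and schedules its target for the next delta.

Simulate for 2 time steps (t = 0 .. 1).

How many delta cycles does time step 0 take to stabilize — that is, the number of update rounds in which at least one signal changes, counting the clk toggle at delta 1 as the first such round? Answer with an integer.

3

t=0 Δ0: s1=0 s5=1 s6=0 s3=0 s2=1 s4=1 clk=0 s0=1
  Δ1: clk:0→1
  Δ2: s1:0→1
  Δ3: s6:0→1
  (3Δ to stable)
t=1 Δ0: s1=1 s5=1 s6=1 s3=0 s2=1 s4=1 clk=1 s0=1
  Δ1: clk:1→0
  (1Δ to stable)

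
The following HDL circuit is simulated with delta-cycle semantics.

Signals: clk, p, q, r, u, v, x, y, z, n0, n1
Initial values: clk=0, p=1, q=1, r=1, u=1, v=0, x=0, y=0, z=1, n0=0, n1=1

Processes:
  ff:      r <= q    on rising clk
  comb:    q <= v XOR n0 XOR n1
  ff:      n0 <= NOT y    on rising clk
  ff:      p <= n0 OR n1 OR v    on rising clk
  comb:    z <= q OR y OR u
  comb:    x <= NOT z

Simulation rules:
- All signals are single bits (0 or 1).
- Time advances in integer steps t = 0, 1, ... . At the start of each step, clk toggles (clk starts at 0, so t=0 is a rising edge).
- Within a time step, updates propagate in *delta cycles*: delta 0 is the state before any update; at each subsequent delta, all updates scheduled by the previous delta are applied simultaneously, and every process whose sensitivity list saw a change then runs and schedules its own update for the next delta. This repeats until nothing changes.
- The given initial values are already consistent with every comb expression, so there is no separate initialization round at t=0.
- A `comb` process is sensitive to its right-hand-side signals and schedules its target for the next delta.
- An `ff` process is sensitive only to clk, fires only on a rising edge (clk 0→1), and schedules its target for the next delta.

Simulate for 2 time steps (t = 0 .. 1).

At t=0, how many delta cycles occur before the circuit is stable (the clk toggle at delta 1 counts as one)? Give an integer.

t0.Δ0 clk=0 z=1 n1=1 p=1 y=0 u=1 n0=0 v=0 q=1 r=1 x=0
t0.Δ1 clk=1 z=1 n1=1 p=1 y=0 u=1 n0=0 v=0 q=1 r=1 x=0
t0.Δ2 clk=1 z=1 n1=1 p=1 y=0 u=1 n0=1 v=0 q=1 r=1 x=0
t0.Δ3 clk=1 z=1 n1=1 p=1 y=0 u=1 n0=1 v=0 q=0 r=1 x=0
t1.Δ0 clk=1 z=1 n1=1 p=1 y=0 u=1 n0=1 v=0 q=0 r=1 x=0
t1.Δ1 clk=0 z=1 n1=1 p=1 y=0 u=1 n0=1 v=0 q=0 r=1 x=0

3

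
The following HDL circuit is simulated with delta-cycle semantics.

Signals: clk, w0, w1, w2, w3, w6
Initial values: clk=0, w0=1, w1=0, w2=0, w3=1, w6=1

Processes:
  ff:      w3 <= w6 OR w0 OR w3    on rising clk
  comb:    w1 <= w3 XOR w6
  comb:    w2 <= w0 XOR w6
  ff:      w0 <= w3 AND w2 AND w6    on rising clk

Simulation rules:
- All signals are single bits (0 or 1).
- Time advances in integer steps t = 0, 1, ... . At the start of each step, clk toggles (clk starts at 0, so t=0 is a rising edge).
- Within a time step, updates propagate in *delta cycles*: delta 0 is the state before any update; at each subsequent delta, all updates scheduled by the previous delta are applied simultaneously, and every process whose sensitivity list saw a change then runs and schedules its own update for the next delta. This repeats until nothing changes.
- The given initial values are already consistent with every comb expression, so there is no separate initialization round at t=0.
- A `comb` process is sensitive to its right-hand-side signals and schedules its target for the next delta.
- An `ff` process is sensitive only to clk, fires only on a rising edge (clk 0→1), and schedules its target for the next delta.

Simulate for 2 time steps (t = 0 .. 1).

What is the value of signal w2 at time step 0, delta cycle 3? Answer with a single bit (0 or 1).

1

[bits: w2,w3,w1,w6,w0,clk]
t=0: Δ0=010110 Δ1=010111 Δ2=010101 Δ3=110101 | 3Δ
t=1: Δ0=110101 Δ1=110100 | 1Δ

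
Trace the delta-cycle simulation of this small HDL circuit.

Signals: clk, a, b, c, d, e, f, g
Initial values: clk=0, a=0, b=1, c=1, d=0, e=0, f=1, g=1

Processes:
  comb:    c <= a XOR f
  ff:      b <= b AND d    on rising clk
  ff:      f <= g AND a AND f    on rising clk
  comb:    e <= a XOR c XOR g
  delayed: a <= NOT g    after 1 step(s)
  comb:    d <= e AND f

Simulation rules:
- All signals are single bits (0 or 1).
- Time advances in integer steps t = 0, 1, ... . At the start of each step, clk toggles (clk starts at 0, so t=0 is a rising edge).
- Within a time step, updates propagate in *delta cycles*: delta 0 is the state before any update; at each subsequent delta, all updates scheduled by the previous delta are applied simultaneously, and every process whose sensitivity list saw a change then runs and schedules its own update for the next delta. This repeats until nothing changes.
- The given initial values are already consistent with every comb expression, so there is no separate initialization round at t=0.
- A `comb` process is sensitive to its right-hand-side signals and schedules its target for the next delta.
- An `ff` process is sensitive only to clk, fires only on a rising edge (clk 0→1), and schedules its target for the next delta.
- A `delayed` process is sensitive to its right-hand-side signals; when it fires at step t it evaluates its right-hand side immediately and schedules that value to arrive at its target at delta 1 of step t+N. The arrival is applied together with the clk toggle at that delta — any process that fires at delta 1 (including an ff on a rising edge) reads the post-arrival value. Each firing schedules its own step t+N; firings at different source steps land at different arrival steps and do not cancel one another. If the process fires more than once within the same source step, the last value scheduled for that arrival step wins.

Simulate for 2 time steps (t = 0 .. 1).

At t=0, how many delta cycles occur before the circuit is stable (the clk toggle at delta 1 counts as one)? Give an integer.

[bits: d,c,f,e,clk,g,a,b]
t=0: Δ0=01100101 Δ1=01101101 Δ2=01001100 Δ3=00001100 Δ4=00011100 | 4Δ
t=1: Δ0=00011100 Δ1=00010100 | 1Δ

4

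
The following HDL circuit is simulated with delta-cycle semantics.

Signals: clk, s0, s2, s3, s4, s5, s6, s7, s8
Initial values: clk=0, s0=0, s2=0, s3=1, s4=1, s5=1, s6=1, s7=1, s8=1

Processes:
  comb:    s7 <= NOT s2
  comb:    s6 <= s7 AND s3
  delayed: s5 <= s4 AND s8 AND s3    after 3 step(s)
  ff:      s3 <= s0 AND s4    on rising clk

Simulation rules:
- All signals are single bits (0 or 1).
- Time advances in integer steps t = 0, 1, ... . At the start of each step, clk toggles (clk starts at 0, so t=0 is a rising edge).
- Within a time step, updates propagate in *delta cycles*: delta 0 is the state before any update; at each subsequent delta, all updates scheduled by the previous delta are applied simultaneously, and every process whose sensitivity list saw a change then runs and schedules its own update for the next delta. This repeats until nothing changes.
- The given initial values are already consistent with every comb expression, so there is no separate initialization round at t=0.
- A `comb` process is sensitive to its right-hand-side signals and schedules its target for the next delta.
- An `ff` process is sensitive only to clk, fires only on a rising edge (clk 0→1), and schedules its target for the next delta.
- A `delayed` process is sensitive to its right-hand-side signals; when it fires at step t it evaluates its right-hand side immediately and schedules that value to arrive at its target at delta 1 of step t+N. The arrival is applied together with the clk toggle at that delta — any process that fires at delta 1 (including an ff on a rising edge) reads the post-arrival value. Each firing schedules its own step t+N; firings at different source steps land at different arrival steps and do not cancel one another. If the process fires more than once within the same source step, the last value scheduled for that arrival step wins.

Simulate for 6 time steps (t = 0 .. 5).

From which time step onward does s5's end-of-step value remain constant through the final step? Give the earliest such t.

3

[bits: s7,s0,s2,s6,s3,s5,clk,s4,s8]
t=0: Δ0=100111011 Δ1=100111111 Δ2=100101111 Δ3=100001111 | 3Δ
t=1: Δ0=100001111 Δ1=100001011 | 1Δ
t=2: Δ0=100001011 Δ1=100001111 | 1Δ
t=3: Δ0=100001111 Δ1=100000011 | 1Δ
t=4: Δ0=100000011 Δ1=100000111 | 1Δ
t=5: Δ0=100000111 Δ1=100000011 | 1Δ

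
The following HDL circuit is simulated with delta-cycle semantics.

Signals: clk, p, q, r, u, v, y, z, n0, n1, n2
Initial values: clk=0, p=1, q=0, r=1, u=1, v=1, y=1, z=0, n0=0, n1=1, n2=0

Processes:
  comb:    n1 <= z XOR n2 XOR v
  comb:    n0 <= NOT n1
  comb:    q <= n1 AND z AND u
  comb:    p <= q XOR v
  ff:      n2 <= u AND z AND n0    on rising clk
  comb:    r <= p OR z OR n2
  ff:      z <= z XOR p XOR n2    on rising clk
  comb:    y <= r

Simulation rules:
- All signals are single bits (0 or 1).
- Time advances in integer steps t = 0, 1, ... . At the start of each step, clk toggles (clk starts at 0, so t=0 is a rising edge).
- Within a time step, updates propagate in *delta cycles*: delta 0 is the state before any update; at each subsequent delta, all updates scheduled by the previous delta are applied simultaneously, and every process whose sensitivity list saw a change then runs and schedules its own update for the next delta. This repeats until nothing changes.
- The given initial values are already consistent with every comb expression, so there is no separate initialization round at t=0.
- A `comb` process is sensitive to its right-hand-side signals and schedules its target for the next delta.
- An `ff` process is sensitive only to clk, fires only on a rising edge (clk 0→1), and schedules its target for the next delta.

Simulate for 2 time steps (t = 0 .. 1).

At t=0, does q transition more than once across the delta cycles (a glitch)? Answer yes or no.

yes

t0.Δ0 v=1 z=0 n0=0 q=0 p=1 n2=0 u=1 r=1 y=1 clk=0 n1=1
t0.Δ1 v=1 z=0 n0=0 q=0 p=1 n2=0 u=1 r=1 y=1 clk=1 n1=1
t0.Δ2 v=1 z=1 n0=0 q=0 p=1 n2=0 u=1 r=1 y=1 clk=1 n1=1
t0.Δ3 v=1 z=1 n0=0 q=1 p=1 n2=0 u=1 r=1 y=1 clk=1 n1=0
t0.Δ4 v=1 z=1 n0=1 q=0 p=0 n2=0 u=1 r=1 y=1 clk=1 n1=0
t0.Δ5 v=1 z=1 n0=1 q=0 p=1 n2=0 u=1 r=1 y=1 clk=1 n1=0
t1.Δ0 v=1 z=1 n0=1 q=0 p=1 n2=0 u=1 r=1 y=1 clk=1 n1=0
t1.Δ1 v=1 z=1 n0=1 q=0 p=1 n2=0 u=1 r=1 y=1 clk=0 n1=0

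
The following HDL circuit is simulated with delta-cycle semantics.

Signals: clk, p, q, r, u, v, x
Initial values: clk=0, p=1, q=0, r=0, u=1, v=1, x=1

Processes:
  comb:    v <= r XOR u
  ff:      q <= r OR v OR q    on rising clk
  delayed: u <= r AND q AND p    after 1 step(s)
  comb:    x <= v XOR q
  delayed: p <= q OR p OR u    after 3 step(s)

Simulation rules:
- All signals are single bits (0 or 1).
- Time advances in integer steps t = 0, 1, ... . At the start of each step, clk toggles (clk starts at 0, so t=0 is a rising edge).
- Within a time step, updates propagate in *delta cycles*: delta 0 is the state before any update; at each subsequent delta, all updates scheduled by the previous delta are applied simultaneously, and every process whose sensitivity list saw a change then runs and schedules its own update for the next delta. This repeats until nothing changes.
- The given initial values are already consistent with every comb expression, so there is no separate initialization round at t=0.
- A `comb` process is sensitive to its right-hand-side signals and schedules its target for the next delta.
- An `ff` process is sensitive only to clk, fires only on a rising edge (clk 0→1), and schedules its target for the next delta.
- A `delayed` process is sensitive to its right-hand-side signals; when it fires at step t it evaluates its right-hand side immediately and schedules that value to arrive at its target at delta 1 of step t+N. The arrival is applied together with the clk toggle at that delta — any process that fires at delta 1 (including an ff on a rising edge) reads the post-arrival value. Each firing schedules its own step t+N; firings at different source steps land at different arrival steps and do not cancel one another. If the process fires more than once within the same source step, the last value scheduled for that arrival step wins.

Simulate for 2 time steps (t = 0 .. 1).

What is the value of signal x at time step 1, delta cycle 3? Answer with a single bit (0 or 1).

t=0 Δ0: u=1 x=1 p=1 r=0 q=0 clk=0 v=1
  Δ1: clk:0→1
  Δ2: q:0→1
  Δ3: x:1→0
  (3Δ to stable)
t=1 Δ0: u=1 x=0 p=1 r=0 q=1 clk=1 v=1
  Δ1: u:1→0, clk:1→0
  Δ2: v:1→0
  Δ3: x:0→1
  (3Δ to stable)

1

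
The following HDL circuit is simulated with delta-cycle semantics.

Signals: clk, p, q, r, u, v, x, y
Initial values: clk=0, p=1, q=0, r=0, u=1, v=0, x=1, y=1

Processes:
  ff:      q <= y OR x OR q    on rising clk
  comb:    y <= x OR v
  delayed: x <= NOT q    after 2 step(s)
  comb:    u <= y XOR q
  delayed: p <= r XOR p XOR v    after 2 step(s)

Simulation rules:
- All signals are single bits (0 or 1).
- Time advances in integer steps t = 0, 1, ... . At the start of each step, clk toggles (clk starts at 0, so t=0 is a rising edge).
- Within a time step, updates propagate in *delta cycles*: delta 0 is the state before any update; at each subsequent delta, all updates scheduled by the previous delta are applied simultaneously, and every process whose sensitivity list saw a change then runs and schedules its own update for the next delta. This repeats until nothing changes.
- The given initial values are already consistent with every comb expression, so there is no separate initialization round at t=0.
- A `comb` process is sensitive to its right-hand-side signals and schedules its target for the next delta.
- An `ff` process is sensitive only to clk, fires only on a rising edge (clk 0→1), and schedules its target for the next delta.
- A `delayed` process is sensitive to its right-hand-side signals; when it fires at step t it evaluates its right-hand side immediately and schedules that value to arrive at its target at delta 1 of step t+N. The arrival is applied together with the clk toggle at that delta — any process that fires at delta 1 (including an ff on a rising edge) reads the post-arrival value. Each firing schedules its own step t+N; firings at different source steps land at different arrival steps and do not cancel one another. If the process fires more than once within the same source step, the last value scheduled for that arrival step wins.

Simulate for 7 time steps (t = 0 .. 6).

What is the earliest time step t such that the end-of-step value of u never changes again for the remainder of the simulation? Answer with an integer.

t=0 Δ0: y=1 clk=0 r=0 u=1 q=0 v=0 x=1 p=1
  Δ1: clk:0→1
  Δ2: q:0→1
  Δ3: u:1→0
  (3Δ to stable)
t=1 Δ0: y=1 clk=1 r=0 u=0 q=1 v=0 x=1 p=1
  Δ1: clk:1→0
  (1Δ to stable)
t=2 Δ0: y=1 clk=0 r=0 u=0 q=1 v=0 x=1 p=1
  Δ1: clk:0→1, x:1→0
  Δ2: y:1→0
  Δ3: u:0→1
  (3Δ to stable)
t=3 Δ0: y=0 clk=1 r=0 u=1 q=1 v=0 x=0 p=1
  Δ1: clk:1→0
  (1Δ to stable)
t=4 Δ0: y=0 clk=0 r=0 u=1 q=1 v=0 x=0 p=1
  Δ1: clk:0→1
  (1Δ to stable)
t=5 Δ0: y=0 clk=1 r=0 u=1 q=1 v=0 x=0 p=1
  Δ1: clk:1→0
  (1Δ to stable)
t=6 Δ0: y=0 clk=0 r=0 u=1 q=1 v=0 x=0 p=1
  Δ1: clk:0→1
  (1Δ to stable)

2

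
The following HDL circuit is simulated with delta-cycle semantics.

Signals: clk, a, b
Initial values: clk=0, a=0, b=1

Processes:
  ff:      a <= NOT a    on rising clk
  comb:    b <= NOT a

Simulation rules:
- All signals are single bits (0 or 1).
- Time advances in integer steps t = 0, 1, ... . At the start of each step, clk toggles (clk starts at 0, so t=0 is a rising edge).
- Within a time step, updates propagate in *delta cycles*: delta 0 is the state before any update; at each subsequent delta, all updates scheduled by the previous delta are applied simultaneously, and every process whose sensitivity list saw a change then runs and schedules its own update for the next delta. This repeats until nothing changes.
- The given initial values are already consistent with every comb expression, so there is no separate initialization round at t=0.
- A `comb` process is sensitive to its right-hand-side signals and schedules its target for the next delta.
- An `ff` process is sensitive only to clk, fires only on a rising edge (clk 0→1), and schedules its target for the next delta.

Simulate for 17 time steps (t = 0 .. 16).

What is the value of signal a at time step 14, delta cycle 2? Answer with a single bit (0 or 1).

t=0 Δ0: clk=0 a=0 b=1
  Δ1: clk:0→1
  Δ2: a:0→1
  Δ3: b:1→0
  (3Δ to stable)
t=1 Δ0: clk=1 a=1 b=0
  Δ1: clk:1→0
  (1Δ to stable)
t=2 Δ0: clk=0 a=1 b=0
  Δ1: clk:0→1
  Δ2: a:1→0
  Δ3: b:0→1
  (3Δ to stable)
t=3 Δ0: clk=1 a=0 b=1
  Δ1: clk:1→0
  (1Δ to stable)
t=4 Δ0: clk=0 a=0 b=1
  Δ1: clk:0→1
  Δ2: a:0→1
  Δ3: b:1→0
  (3Δ to stable)
t=5 Δ0: clk=1 a=1 b=0
  Δ1: clk:1→0
  (1Δ to stable)
t=6 Δ0: clk=0 a=1 b=0
  Δ1: clk:0→1
  Δ2: a:1→0
  Δ3: b:0→1
  (3Δ to stable)
t=7 Δ0: clk=1 a=0 b=1
  Δ1: clk:1→0
  (1Δ to stable)
t=8 Δ0: clk=0 a=0 b=1
  Δ1: clk:0→1
  Δ2: a:0→1
  Δ3: b:1→0
  (3Δ to stable)
t=9 Δ0: clk=1 a=1 b=0
  Δ1: clk:1→0
  (1Δ to stable)
t=10 Δ0: clk=0 a=1 b=0
  Δ1: clk:0→1
  Δ2: a:1→0
  Δ3: b:0→1
  (3Δ to stable)
t=11 Δ0: clk=1 a=0 b=1
  Δ1: clk:1→0
  (1Δ to stable)
t=12 Δ0: clk=0 a=0 b=1
  Δ1: clk:0→1
  Δ2: a:0→1
  Δ3: b:1→0
  (3Δ to stable)
t=13 Δ0: clk=1 a=1 b=0
  Δ1: clk:1→0
  (1Δ to stable)
t=14 Δ0: clk=0 a=1 b=0
  Δ1: clk:0→1
  Δ2: a:1→0
  Δ3: b:0→1
  (3Δ to stable)
t=15 Δ0: clk=1 a=0 b=1
  Δ1: clk:1→0
  (1Δ to stable)
t=16 Δ0: clk=0 a=0 b=1
  Δ1: clk:0→1
  Δ2: a:0→1
  Δ3: b:1→0
  (3Δ to stable)

0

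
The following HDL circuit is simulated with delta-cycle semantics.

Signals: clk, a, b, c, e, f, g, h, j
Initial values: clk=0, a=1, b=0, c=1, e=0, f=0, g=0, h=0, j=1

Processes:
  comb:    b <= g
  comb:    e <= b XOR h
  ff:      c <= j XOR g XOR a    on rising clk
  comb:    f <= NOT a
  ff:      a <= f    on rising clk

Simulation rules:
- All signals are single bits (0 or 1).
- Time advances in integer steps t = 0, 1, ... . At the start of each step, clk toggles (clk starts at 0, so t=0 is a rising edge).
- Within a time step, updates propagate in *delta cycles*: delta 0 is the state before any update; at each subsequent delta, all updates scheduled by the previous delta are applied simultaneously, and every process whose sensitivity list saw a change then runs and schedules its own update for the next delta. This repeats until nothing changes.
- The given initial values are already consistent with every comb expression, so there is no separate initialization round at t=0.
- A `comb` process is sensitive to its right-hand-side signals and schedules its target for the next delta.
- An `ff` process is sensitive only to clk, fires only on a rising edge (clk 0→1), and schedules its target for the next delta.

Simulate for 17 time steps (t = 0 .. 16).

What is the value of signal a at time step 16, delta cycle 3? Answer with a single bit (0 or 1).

0

t0.Δ0 j=1 c=1 e=0 f=0 b=0 clk=0 g=0 h=0 a=1
t0.Δ1 j=1 c=1 e=0 f=0 b=0 clk=1 g=0 h=0 a=1
t0.Δ2 j=1 c=0 e=0 f=0 b=0 clk=1 g=0 h=0 a=0
t0.Δ3 j=1 c=0 e=0 f=1 b=0 clk=1 g=0 h=0 a=0
t1.Δ0 j=1 c=0 e=0 f=1 b=0 clk=1 g=0 h=0 a=0
t1.Δ1 j=1 c=0 e=0 f=1 b=0 clk=0 g=0 h=0 a=0
t2.Δ0 j=1 c=0 e=0 f=1 b=0 clk=0 g=0 h=0 a=0
t2.Δ1 j=1 c=0 e=0 f=1 b=0 clk=1 g=0 h=0 a=0
t2.Δ2 j=1 c=1 e=0 f=1 b=0 clk=1 g=0 h=0 a=1
t2.Δ3 j=1 c=1 e=0 f=0 b=0 clk=1 g=0 h=0 a=1
t3.Δ0 j=1 c=1 e=0 f=0 b=0 clk=1 g=0 h=0 a=1
t3.Δ1 j=1 c=1 e=0 f=0 b=0 clk=0 g=0 h=0 a=1
t4.Δ0 j=1 c=1 e=0 f=0 b=0 clk=0 g=0 h=0 a=1
t4.Δ1 j=1 c=1 e=0 f=0 b=0 clk=1 g=0 h=0 a=1
t4.Δ2 j=1 c=0 e=0 f=0 b=0 clk=1 g=0 h=0 a=0
t4.Δ3 j=1 c=0 e=0 f=1 b=0 clk=1 g=0 h=0 a=0
t5.Δ0 j=1 c=0 e=0 f=1 b=0 clk=1 g=0 h=0 a=0
t5.Δ1 j=1 c=0 e=0 f=1 b=0 clk=0 g=0 h=0 a=0
t6.Δ0 j=1 c=0 e=0 f=1 b=0 clk=0 g=0 h=0 a=0
t6.Δ1 j=1 c=0 e=0 f=1 b=0 clk=1 g=0 h=0 a=0
t6.Δ2 j=1 c=1 e=0 f=1 b=0 clk=1 g=0 h=0 a=1
t6.Δ3 j=1 c=1 e=0 f=0 b=0 clk=1 g=0 h=0 a=1
t7.Δ0 j=1 c=1 e=0 f=0 b=0 clk=1 g=0 h=0 a=1
t7.Δ1 j=1 c=1 e=0 f=0 b=0 clk=0 g=0 h=0 a=1
t8.Δ0 j=1 c=1 e=0 f=0 b=0 clk=0 g=0 h=0 a=1
t8.Δ1 j=1 c=1 e=0 f=0 b=0 clk=1 g=0 h=0 a=1
t8.Δ2 j=1 c=0 e=0 f=0 b=0 clk=1 g=0 h=0 a=0
t8.Δ3 j=1 c=0 e=0 f=1 b=0 clk=1 g=0 h=0 a=0
t9.Δ0 j=1 c=0 e=0 f=1 b=0 clk=1 g=0 h=0 a=0
t9.Δ1 j=1 c=0 e=0 f=1 b=0 clk=0 g=0 h=0 a=0
t10.Δ0 j=1 c=0 e=0 f=1 b=0 clk=0 g=0 h=0 a=0
t10.Δ1 j=1 c=0 e=0 f=1 b=0 clk=1 g=0 h=0 a=0
t10.Δ2 j=1 c=1 e=0 f=1 b=0 clk=1 g=0 h=0 a=1
t10.Δ3 j=1 c=1 e=0 f=0 b=0 clk=1 g=0 h=0 a=1
t11.Δ0 j=1 c=1 e=0 f=0 b=0 clk=1 g=0 h=0 a=1
t11.Δ1 j=1 c=1 e=0 f=0 b=0 clk=0 g=0 h=0 a=1
t12.Δ0 j=1 c=1 e=0 f=0 b=0 clk=0 g=0 h=0 a=1
t12.Δ1 j=1 c=1 e=0 f=0 b=0 clk=1 g=0 h=0 a=1
t12.Δ2 j=1 c=0 e=0 f=0 b=0 clk=1 g=0 h=0 a=0
t12.Δ3 j=1 c=0 e=0 f=1 b=0 clk=1 g=0 h=0 a=0
t13.Δ0 j=1 c=0 e=0 f=1 b=0 clk=1 g=0 h=0 a=0
t13.Δ1 j=1 c=0 e=0 f=1 b=0 clk=0 g=0 h=0 a=0
t14.Δ0 j=1 c=0 e=0 f=1 b=0 clk=0 g=0 h=0 a=0
t14.Δ1 j=1 c=0 e=0 f=1 b=0 clk=1 g=0 h=0 a=0
t14.Δ2 j=1 c=1 e=0 f=1 b=0 clk=1 g=0 h=0 a=1
t14.Δ3 j=1 c=1 e=0 f=0 b=0 clk=1 g=0 h=0 a=1
t15.Δ0 j=1 c=1 e=0 f=0 b=0 clk=1 g=0 h=0 a=1
t15.Δ1 j=1 c=1 e=0 f=0 b=0 clk=0 g=0 h=0 a=1
t16.Δ0 j=1 c=1 e=0 f=0 b=0 clk=0 g=0 h=0 a=1
t16.Δ1 j=1 c=1 e=0 f=0 b=0 clk=1 g=0 h=0 a=1
t16.Δ2 j=1 c=0 e=0 f=0 b=0 clk=1 g=0 h=0 a=0
t16.Δ3 j=1 c=0 e=0 f=1 b=0 clk=1 g=0 h=0 a=0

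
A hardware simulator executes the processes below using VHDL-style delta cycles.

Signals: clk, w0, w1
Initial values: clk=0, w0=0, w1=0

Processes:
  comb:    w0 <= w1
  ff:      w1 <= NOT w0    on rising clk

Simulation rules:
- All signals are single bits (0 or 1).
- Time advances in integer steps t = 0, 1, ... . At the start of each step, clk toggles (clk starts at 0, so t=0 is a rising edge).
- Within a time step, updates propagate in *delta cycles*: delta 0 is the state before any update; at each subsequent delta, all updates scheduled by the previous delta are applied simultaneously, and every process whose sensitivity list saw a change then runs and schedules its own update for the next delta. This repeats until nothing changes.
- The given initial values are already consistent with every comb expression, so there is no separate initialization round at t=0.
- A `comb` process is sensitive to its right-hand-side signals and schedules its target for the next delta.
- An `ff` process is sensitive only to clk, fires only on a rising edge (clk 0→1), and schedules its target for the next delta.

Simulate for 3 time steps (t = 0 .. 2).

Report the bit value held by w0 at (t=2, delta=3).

0

t0.Δ0 clk=0 w0=0 w1=0
t0.Δ1 clk=1 w0=0 w1=0
t0.Δ2 clk=1 w0=0 w1=1
t0.Δ3 clk=1 w0=1 w1=1
t1.Δ0 clk=1 w0=1 w1=1
t1.Δ1 clk=0 w0=1 w1=1
t2.Δ0 clk=0 w0=1 w1=1
t2.Δ1 clk=1 w0=1 w1=1
t2.Δ2 clk=1 w0=1 w1=0
t2.Δ3 clk=1 w0=0 w1=0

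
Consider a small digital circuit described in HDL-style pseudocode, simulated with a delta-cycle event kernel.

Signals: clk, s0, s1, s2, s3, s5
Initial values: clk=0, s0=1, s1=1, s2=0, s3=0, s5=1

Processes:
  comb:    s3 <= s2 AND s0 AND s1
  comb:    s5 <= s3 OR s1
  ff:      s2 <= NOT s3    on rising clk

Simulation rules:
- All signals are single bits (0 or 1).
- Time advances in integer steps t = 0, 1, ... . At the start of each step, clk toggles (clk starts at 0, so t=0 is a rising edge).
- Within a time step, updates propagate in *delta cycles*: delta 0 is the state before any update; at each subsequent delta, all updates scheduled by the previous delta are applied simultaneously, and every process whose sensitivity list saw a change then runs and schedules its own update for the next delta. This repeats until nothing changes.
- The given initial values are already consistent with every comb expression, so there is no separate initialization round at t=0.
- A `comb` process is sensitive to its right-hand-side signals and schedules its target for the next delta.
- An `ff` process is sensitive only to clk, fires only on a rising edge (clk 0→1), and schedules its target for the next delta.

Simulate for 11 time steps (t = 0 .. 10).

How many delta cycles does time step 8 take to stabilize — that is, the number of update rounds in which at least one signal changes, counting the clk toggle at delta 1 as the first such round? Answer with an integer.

3

[bits: clk,s0,s2,s3,s5,s1]
t=0: Δ0=010011 Δ1=110011 Δ2=111011 Δ3=111111 | 3Δ
t=1: Δ0=111111 Δ1=011111 | 1Δ
t=2: Δ0=011111 Δ1=111111 Δ2=110111 Δ3=110011 | 3Δ
t=3: Δ0=110011 Δ1=010011 | 1Δ
t=4: Δ0=010011 Δ1=110011 Δ2=111011 Δ3=111111 | 3Δ
t=5: Δ0=111111 Δ1=011111 | 1Δ
t=6: Δ0=011111 Δ1=111111 Δ2=110111 Δ3=110011 | 3Δ
t=7: Δ0=110011 Δ1=010011 | 1Δ
t=8: Δ0=010011 Δ1=110011 Δ2=111011 Δ3=111111 | 3Δ
t=9: Δ0=111111 Δ1=011111 | 1Δ
t=10: Δ0=011111 Δ1=111111 Δ2=110111 Δ3=110011 | 3Δ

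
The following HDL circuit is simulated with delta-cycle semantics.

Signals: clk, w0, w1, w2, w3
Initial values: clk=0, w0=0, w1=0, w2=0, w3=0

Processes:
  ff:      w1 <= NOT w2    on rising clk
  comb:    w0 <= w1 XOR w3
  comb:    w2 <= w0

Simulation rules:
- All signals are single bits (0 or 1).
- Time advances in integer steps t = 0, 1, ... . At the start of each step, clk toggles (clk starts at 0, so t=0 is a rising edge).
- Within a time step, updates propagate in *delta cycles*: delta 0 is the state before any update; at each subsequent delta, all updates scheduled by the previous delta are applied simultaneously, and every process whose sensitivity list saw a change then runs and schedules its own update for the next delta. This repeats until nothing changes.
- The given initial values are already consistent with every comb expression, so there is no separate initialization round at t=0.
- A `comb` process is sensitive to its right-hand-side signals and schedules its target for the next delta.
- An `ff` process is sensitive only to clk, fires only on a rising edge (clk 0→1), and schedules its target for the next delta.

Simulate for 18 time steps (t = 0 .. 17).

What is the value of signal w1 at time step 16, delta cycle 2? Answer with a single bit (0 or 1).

1

t=0 Δ0: w2=0 w1=0 w0=0 clk=0 w3=0
  Δ1: clk:0→1
  Δ2: w1:0→1
  Δ3: w0:0→1
  Δ4: w2:0→1
  (4Δ to stable)
t=1 Δ0: w2=1 w1=1 w0=1 clk=1 w3=0
  Δ1: clk:1→0
  (1Δ to stable)
t=2 Δ0: w2=1 w1=1 w0=1 clk=0 w3=0
  Δ1: clk:0→1
  Δ2: w1:1→0
  Δ3: w0:1→0
  Δ4: w2:1→0
  (4Δ to stable)
t=3 Δ0: w2=0 w1=0 w0=0 clk=1 w3=0
  Δ1: clk:1→0
  (1Δ to stable)
t=4 Δ0: w2=0 w1=0 w0=0 clk=0 w3=0
  Δ1: clk:0→1
  Δ2: w1:0→1
  Δ3: w0:0→1
  Δ4: w2:0→1
  (4Δ to stable)
t=5 Δ0: w2=1 w1=1 w0=1 clk=1 w3=0
  Δ1: clk:1→0
  (1Δ to stable)
t=6 Δ0: w2=1 w1=1 w0=1 clk=0 w3=0
  Δ1: clk:0→1
  Δ2: w1:1→0
  Δ3: w0:1→0
  Δ4: w2:1→0
  (4Δ to stable)
t=7 Δ0: w2=0 w1=0 w0=0 clk=1 w3=0
  Δ1: clk:1→0
  (1Δ to stable)
t=8 Δ0: w2=0 w1=0 w0=0 clk=0 w3=0
  Δ1: clk:0→1
  Δ2: w1:0→1
  Δ3: w0:0→1
  Δ4: w2:0→1
  (4Δ to stable)
t=9 Δ0: w2=1 w1=1 w0=1 clk=1 w3=0
  Δ1: clk:1→0
  (1Δ to stable)
t=10 Δ0: w2=1 w1=1 w0=1 clk=0 w3=0
  Δ1: clk:0→1
  Δ2: w1:1→0
  Δ3: w0:1→0
  Δ4: w2:1→0
  (4Δ to stable)
t=11 Δ0: w2=0 w1=0 w0=0 clk=1 w3=0
  Δ1: clk:1→0
  (1Δ to stable)
t=12 Δ0: w2=0 w1=0 w0=0 clk=0 w3=0
  Δ1: clk:0→1
  Δ2: w1:0→1
  Δ3: w0:0→1
  Δ4: w2:0→1
  (4Δ to stable)
t=13 Δ0: w2=1 w1=1 w0=1 clk=1 w3=0
  Δ1: clk:1→0
  (1Δ to stable)
t=14 Δ0: w2=1 w1=1 w0=1 clk=0 w3=0
  Δ1: clk:0→1
  Δ2: w1:1→0
  Δ3: w0:1→0
  Δ4: w2:1→0
  (4Δ to stable)
t=15 Δ0: w2=0 w1=0 w0=0 clk=1 w3=0
  Δ1: clk:1→0
  (1Δ to stable)
t=16 Δ0: w2=0 w1=0 w0=0 clk=0 w3=0
  Δ1: clk:0→1
  Δ2: w1:0→1
  Δ3: w0:0→1
  Δ4: w2:0→1
  (4Δ to stable)
t=17 Δ0: w2=1 w1=1 w0=1 clk=1 w3=0
  Δ1: clk:1→0
  (1Δ to stable)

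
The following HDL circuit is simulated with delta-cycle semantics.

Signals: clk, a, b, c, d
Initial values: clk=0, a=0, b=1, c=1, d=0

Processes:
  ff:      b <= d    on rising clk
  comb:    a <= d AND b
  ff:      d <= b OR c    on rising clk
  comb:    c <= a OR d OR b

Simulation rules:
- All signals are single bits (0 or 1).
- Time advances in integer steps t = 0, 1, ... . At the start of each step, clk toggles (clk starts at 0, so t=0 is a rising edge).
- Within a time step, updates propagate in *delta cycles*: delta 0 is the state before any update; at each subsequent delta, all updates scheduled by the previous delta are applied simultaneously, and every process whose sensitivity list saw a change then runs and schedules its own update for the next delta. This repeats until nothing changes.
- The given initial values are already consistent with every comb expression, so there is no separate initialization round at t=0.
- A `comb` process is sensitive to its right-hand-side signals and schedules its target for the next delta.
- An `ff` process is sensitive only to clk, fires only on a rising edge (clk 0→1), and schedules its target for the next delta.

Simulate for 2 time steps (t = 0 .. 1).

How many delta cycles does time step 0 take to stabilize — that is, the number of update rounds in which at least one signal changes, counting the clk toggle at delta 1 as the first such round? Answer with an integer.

t0.Δ0 c=1 d=0 clk=0 a=0 b=1
t0.Δ1 c=1 d=0 clk=1 a=0 b=1
t0.Δ2 c=1 d=1 clk=1 a=0 b=0
t1.Δ0 c=1 d=1 clk=1 a=0 b=0
t1.Δ1 c=1 d=1 clk=0 a=0 b=0

2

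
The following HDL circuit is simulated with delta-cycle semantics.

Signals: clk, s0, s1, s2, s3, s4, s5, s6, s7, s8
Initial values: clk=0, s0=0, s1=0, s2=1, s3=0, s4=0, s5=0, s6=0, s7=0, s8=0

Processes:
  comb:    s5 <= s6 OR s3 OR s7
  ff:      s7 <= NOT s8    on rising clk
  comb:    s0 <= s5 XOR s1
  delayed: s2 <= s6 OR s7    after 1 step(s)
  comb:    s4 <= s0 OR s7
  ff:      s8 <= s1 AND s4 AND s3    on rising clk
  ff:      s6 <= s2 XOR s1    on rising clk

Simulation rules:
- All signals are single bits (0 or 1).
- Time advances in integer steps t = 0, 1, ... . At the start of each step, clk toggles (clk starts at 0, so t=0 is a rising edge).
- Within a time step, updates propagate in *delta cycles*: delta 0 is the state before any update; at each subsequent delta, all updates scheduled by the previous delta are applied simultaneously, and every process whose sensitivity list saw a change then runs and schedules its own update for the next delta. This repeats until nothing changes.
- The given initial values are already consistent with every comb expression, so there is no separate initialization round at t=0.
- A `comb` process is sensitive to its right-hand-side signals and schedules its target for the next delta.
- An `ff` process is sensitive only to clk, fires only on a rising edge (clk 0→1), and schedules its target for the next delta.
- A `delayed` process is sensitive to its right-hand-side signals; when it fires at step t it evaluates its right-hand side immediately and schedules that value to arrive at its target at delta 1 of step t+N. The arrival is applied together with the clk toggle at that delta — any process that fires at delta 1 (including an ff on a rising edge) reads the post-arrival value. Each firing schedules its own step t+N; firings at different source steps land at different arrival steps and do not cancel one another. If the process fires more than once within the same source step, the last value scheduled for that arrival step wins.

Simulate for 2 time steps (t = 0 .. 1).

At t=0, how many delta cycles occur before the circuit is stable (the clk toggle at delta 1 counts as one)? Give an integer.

4

t=0 Δ0: s8=0 s2=1 s7=0 s4=0 s0=0 clk=0 s6=0 s1=0 s3=0 s5=0
  Δ1: clk:0→1
  Δ2: s7:0→1, s6:0→1
  Δ3: s4:0→1, s5:0→1
  Δ4: s0:0→1
  (4Δ to stable)
t=1 Δ0: s8=0 s2=1 s7=1 s4=1 s0=1 clk=1 s6=1 s1=0 s3=0 s5=1
  Δ1: clk:1→0
  (1Δ to stable)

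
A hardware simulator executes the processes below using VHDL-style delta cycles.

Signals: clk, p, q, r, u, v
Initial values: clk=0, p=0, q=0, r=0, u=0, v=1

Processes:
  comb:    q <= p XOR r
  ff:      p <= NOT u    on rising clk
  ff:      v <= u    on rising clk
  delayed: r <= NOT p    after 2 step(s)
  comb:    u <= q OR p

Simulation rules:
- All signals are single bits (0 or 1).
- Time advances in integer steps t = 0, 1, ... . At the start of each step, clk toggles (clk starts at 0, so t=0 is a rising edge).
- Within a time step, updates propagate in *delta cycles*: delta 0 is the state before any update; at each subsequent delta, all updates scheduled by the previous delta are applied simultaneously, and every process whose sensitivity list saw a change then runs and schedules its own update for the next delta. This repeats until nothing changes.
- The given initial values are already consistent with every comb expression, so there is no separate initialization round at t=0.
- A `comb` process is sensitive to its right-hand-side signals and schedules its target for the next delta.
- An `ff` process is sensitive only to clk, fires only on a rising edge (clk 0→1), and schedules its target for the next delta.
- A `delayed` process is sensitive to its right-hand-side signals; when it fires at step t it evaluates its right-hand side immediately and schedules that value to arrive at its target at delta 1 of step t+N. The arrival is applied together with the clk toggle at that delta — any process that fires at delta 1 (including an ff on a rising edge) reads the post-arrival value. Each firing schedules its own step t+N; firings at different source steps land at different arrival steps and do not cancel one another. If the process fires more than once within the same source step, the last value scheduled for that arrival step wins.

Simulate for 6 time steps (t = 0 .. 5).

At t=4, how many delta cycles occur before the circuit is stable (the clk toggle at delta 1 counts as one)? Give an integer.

[bits: u,r,clk,q,v,p]
t=0: Δ0=000010 Δ1=001010 Δ2=001001 Δ3=101101 | 3Δ
t=1: Δ0=101101 Δ1=100101 | 1Δ
t=2: Δ0=100101 Δ1=101101 Δ2=101110 Δ3=101010 Δ4=001010 | 4Δ
t=3: Δ0=001010 Δ1=000010 | 1Δ
t=4: Δ0=000010 Δ1=011010 Δ2=011101 Δ3=111001 | 3Δ
t=5: Δ0=111001 Δ1=110001 | 1Δ

3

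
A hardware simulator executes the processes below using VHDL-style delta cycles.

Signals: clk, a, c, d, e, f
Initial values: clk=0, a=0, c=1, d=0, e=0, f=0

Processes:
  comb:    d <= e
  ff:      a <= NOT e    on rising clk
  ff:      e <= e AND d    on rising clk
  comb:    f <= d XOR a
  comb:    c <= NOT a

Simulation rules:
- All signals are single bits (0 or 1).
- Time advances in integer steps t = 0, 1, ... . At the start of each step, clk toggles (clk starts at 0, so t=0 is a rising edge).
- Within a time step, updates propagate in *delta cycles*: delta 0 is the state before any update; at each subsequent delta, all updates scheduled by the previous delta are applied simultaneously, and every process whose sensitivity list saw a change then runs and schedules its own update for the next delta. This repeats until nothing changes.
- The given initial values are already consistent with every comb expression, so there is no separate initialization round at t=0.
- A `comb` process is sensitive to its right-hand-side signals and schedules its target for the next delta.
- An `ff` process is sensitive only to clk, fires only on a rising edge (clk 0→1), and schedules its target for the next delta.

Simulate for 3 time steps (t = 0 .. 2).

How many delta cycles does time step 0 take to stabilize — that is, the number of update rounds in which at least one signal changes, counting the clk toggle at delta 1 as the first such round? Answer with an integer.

t0.Δ0 a=0 d=0 c=1 clk=0 f=0 e=0
t0.Δ1 a=0 d=0 c=1 clk=1 f=0 e=0
t0.Δ2 a=1 d=0 c=1 clk=1 f=0 e=0
t0.Δ3 a=1 d=0 c=0 clk=1 f=1 e=0
t1.Δ0 a=1 d=0 c=0 clk=1 f=1 e=0
t1.Δ1 a=1 d=0 c=0 clk=0 f=1 e=0
t2.Δ0 a=1 d=0 c=0 clk=0 f=1 e=0
t2.Δ1 a=1 d=0 c=0 clk=1 f=1 e=0

3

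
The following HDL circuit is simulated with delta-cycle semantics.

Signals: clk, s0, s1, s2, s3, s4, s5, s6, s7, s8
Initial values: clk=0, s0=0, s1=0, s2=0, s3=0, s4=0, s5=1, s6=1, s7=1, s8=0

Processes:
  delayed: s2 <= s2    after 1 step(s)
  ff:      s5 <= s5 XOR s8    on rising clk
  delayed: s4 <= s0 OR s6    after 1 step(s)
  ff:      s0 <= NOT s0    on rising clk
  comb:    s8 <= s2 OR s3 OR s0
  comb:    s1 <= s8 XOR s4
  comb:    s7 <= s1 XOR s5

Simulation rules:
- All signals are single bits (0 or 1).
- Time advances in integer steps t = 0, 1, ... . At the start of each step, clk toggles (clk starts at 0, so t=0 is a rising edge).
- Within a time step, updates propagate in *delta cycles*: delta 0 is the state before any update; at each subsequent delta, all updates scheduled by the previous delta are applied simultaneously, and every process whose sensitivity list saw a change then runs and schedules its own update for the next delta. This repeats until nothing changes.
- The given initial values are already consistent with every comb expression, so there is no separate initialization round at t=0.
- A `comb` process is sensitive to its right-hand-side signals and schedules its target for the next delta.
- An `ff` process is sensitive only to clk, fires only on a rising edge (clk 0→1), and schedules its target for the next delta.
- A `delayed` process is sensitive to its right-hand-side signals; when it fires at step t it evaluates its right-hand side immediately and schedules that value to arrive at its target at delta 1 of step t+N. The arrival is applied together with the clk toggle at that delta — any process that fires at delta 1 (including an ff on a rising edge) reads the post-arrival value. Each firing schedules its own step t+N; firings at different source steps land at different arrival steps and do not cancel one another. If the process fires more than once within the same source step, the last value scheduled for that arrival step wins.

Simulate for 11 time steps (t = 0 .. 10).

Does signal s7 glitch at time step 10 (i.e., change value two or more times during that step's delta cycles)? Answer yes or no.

t=0 Δ0: clk=0 s3=0 s8=0 s0=0 s7=1 s5=1 s6=1 s1=0 s4=0 s2=0
  Δ1: clk:0→1
  Δ2: s0:0→1
  Δ3: s8:0→1
  Δ4: s1:0→1
  Δ5: s7:1→0
  (5Δ to stable)
t=1 Δ0: clk=1 s3=0 s8=1 s0=1 s7=0 s5=1 s6=1 s1=1 s4=0 s2=0
  Δ1: clk:1→0, s4:0→1
  Δ2: s1:1→0
  Δ3: s7:0→1
  (3Δ to stable)
t=2 Δ0: clk=0 s3=0 s8=1 s0=1 s7=1 s5=1 s6=1 s1=0 s4=1 s2=0
  Δ1: clk:0→1
  Δ2: s0:1→0, s5:1→0
  Δ3: s8:1→0, s7:1→0
  Δ4: s1:0→1
  Δ5: s7:0→1
  (5Δ to stable)
t=3 Δ0: clk=1 s3=0 s8=0 s0=0 s7=1 s5=0 s6=1 s1=1 s4=1 s2=0
  Δ1: clk:1→0
  (1Δ to stable)
t=4 Δ0: clk=0 s3=0 s8=0 s0=0 s7=1 s5=0 s6=1 s1=1 s4=1 s2=0
  Δ1: clk:0→1
  Δ2: s0:0→1
  Δ3: s8:0→1
  Δ4: s1:1→0
  Δ5: s7:1→0
  (5Δ to stable)
t=5 Δ0: clk=1 s3=0 s8=1 s0=1 s7=0 s5=0 s6=1 s1=0 s4=1 s2=0
  Δ1: clk:1→0
  (1Δ to stable)
t=6 Δ0: clk=0 s3=0 s8=1 s0=1 s7=0 s5=0 s6=1 s1=0 s4=1 s2=0
  Δ1: clk:0→1
  Δ2: s0:1→0, s5:0→1
  Δ3: s8:1→0, s7:0→1
  Δ4: s1:0→1
  Δ5: s7:1→0
  (5Δ to stable)
t=7 Δ0: clk=1 s3=0 s8=0 s0=0 s7=0 s5=1 s6=1 s1=1 s4=1 s2=0
  Δ1: clk:1→0
  (1Δ to stable)
t=8 Δ0: clk=0 s3=0 s8=0 s0=0 s7=0 s5=1 s6=1 s1=1 s4=1 s2=0
  Δ1: clk:0→1
  Δ2: s0:0→1
  Δ3: s8:0→1
  Δ4: s1:1→0
  Δ5: s7:0→1
  (5Δ to stable)
t=9 Δ0: clk=1 s3=0 s8=1 s0=1 s7=1 s5=1 s6=1 s1=0 s4=1 s2=0
  Δ1: clk:1→0
  (1Δ to stable)
t=10 Δ0: clk=0 s3=0 s8=1 s0=1 s7=1 s5=1 s6=1 s1=0 s4=1 s2=0
  Δ1: clk:0→1
  Δ2: s0:1→0, s5:1→0
  Δ3: s8:1→0, s7:1→0
  Δ4: s1:0→1
  Δ5: s7:0→1
  (5Δ to stable)

yes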